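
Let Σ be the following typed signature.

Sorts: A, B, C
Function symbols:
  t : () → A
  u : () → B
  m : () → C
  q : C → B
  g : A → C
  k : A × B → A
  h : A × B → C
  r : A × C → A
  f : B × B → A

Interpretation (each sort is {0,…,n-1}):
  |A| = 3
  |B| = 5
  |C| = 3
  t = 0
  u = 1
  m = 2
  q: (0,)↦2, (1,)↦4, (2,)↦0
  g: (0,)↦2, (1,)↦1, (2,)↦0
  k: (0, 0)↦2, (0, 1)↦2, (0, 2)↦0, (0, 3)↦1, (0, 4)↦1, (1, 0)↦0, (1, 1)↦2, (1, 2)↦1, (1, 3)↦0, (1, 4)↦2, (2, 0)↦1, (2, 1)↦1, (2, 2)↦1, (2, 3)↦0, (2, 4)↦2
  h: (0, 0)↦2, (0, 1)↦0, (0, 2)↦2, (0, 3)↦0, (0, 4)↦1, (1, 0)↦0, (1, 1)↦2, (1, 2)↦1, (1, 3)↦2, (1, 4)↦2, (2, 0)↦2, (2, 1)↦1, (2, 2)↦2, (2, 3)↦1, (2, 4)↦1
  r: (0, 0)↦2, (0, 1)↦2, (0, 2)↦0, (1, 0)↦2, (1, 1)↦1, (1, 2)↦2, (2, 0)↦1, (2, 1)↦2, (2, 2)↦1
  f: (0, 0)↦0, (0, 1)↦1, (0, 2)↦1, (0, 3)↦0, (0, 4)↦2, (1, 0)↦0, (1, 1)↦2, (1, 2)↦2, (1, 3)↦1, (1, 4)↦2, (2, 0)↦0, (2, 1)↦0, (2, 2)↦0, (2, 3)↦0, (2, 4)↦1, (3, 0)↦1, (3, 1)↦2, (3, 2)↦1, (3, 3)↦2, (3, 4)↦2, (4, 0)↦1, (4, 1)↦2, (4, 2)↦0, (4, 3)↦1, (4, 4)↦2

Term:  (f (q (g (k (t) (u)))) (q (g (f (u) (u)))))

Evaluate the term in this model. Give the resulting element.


  t = 0
  u = 1
  (k (t) (u)) = k(0, 1) = 2
  (g (k (t) (u))) = g(2,) = 0
  (q (g (k (t) (u)))) = q(0,) = 2
  u = 1
  u = 1
  (f (u) (u)) = f(1, 1) = 2
  (g (f (u) (u))) = g(2,) = 0
  (q (g (f (u) (u)))) = q(0,) = 2
  (f (q (g (k (t) (u)))) (q (g (f (u) (u))))) = f(2, 2) = 0

value = 0


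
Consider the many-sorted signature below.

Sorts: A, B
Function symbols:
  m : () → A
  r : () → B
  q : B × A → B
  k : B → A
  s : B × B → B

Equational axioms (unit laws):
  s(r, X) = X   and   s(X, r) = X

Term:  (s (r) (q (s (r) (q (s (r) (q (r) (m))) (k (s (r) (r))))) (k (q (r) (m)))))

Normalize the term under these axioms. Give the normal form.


normal form = (q (q (q (r) (m)) (k (r))) (k (q (r) (m))))

1. (s (r) (q (s (r) (q (s (r) (q (r) (m))) (k (s (r) (r))))) (k (q (r) (m)))))  →  (q (s (r) (q (s (r) (q (r) (m))) (k (s (r) (r))))) (k (q (r) (m))))
2. (q (s (r) (q (s (r) (q (r) (m))) (k (s (r) (r))))) (k (q (r) (m))))  →  (q (q (s (r) (q (r) (m))) (k (s (r) (r)))) (k (q (r) (m))))
3. (q (q (s (r) (q (r) (m))) (k (s (r) (r)))) (k (q (r) (m))))  →  (q (q (q (r) (m)) (k (s (r) (r)))) (k (q (r) (m))))
4. (q (q (q (r) (m)) (k (s (r) (r)))) (k (q (r) (m))))  →  (q (q (q (r) (m)) (k (r))) (k (q (r) (m))))


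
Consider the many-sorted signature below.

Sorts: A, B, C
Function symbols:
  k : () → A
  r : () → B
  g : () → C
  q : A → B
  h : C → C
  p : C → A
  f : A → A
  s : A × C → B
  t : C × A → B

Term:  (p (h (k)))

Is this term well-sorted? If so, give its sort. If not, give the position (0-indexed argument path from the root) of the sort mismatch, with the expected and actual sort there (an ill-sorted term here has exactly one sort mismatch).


    (k) : A
  (h (k)) : ✗ arg 0 at [0, 0] has sort A, expected C

ill-sorted at position [0, 0]: expected C, got A


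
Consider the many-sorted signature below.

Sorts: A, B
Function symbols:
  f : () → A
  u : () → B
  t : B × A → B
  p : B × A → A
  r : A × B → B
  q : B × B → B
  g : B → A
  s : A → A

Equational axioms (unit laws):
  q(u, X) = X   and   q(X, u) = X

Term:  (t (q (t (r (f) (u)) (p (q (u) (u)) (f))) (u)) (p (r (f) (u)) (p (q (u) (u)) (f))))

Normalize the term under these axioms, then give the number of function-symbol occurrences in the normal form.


1. (t (q (t (r (f) (u)) (p (q (u) (u)) (f))) (u)) (p (r (f) (u)) (p (q (u) (u)) (f))))  →  (t (t (r (f) (u)) (p (q (u) (u)) (f))) (p (r (f) (u)) (p (q (u) (u)) (f))))
2. (t (t (r (f) (u)) (p (q (u) (u)) (f))) (p (r (f) (u)) (p (q (u) (u)) (f))))  →  (t (t (r (f) (u)) (p (u) (f))) (p (r (f) (u)) (p (q (u) (u)) (f))))
3. (t (t (r (f) (u)) (p (u) (f))) (p (r (f) (u)) (p (q (u) (u)) (f))))  →  (t (t (r (f) (u)) (p (u) (f))) (p (r (f) (u)) (p (u) (f))))
normal form: (t (t (r (f) (u)) (p (u) (f))) (p (r (f) (u)) (p (u) (f))))

size = 15


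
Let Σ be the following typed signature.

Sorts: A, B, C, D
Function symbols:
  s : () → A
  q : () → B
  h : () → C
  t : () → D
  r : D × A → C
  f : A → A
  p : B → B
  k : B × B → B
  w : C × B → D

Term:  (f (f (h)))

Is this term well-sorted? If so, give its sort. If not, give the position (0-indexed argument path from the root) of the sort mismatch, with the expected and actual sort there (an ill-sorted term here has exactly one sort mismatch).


    (h) : C
  (f (h)) : ✗ arg 0 at [0, 0] has sort C, expected A

ill-sorted at position [0, 0]: expected A, got C


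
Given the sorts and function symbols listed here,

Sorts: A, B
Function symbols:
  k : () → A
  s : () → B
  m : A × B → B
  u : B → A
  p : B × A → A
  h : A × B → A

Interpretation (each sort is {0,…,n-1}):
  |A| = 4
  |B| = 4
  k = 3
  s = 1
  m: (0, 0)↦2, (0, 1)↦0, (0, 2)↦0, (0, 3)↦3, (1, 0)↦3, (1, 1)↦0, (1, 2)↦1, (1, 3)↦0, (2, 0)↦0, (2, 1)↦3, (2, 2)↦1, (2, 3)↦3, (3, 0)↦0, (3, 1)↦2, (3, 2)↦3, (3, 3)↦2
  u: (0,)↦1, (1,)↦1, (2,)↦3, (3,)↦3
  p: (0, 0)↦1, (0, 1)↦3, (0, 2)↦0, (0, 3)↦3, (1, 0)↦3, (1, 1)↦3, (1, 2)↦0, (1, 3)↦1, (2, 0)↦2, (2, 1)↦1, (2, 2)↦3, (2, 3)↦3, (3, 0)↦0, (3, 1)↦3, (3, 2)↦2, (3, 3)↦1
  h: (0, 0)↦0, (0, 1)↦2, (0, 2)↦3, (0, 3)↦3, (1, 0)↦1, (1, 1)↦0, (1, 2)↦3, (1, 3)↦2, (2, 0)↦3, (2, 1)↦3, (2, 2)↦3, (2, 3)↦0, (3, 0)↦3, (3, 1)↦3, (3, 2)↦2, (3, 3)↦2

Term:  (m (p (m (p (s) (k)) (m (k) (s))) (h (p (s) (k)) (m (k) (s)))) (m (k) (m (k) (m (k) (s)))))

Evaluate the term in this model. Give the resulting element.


value = 1

  s = 1
  k = 3
  (p (s) (k)) = p(1, 3) = 1
  k = 3
  s = 1
  (m (k) (s)) = m(3, 1) = 2
  (m (p (s) (k)) (m (k) (s))) = m(1, 2) = 1
  s = 1
  k = 3
  (p (s) (k)) = p(1, 3) = 1
  k = 3
  s = 1
  (m (k) (s)) = m(3, 1) = 2
  (h (p (s) (k)) (m (k) (s))) = h(1, 2) = 3
  (p (m (p (s) (k)) (m (k) (s))) (h (p (s) (k)) (m (k) (s)))) = p(1, 3) = 1
  k = 3
  k = 3
  k = 3
  s = 1
  (m (k) (s)) = m(3, 1) = 2
  (m (k) (m (k) (s))) = m(3, 2) = 3
  (m (k) (m (k) (m (k) (s)))) = m(3, 3) = 2
  (m (p (m (p (s) (k)) (m (k) (s))) (h (p (s) (k)) (m (k) (s)))) (m (k) (m (k) (m (k) (s))))) = m(1, 2) = 1


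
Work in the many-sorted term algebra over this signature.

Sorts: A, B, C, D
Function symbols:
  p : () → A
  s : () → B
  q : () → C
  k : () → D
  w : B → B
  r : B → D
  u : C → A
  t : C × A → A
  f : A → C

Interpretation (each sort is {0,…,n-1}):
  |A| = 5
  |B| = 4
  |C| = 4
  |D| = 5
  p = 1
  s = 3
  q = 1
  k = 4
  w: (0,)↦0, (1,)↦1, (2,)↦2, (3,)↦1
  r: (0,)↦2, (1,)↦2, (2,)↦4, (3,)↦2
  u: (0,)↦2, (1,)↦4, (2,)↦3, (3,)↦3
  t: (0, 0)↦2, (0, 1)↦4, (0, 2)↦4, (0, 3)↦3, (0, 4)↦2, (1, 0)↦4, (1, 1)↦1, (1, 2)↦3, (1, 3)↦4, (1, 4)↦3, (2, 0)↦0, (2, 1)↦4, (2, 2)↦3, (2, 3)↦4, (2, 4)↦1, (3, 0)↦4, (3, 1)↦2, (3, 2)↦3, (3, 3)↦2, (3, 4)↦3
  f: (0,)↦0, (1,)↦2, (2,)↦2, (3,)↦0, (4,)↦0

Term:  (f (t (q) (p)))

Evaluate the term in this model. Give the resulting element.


value = 2

  q = 1
  p = 1
  (t (q) (p)) = t(1, 1) = 1
  (f (t (q) (p))) = f(1,) = 2


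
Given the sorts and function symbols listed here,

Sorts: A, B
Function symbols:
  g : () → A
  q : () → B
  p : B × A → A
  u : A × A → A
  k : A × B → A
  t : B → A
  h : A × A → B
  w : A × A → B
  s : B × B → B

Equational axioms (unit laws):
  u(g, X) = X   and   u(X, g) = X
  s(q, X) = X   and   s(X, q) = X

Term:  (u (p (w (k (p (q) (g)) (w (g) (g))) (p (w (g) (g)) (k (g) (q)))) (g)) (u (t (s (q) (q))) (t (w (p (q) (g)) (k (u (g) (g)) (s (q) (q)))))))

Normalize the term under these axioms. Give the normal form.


normal form = (u (p (w (k (p (q) (g)) (w (g) (g))) (p (w (g) (g)) (k (g) (q)))) (g)) (u (t (q)) (t (w (p (q) (g)) (k (g) (q))))))

1. (u (p (w (k (p (q) (g)) (w (g) (g))) (p (w (g) (g)) (k (g) (q)))) (g)) (u (t (s (q) (q))) (t (w (p (q) (g)) (k (u (g) (g)) (s (q) (q)))))))  →  (u (p (w (k (p (q) (g)) (w (g) (g))) (p (w (g) (g)) (k (g) (q)))) (g)) (u (t (q)) (t (w (p (q) (g)) (k (u (g) (g)) (s (q) (q)))))))
2. (u (p (w (k (p (q) (g)) (w (g) (g))) (p (w (g) (g)) (k (g) (q)))) (g)) (u (t (q)) (t (w (p (q) (g)) (k (u (g) (g)) (s (q) (q)))))))  →  (u (p (w (k (p (q) (g)) (w (g) (g))) (p (w (g) (g)) (k (g) (q)))) (g)) (u (t (q)) (t (w (p (q) (g)) (k (g) (s (q) (q)))))))
3. (u (p (w (k (p (q) (g)) (w (g) (g))) (p (w (g) (g)) (k (g) (q)))) (g)) (u (t (q)) (t (w (p (q) (g)) (k (g) (s (q) (q)))))))  →  (u (p (w (k (p (q) (g)) (w (g) (g))) (p (w (g) (g)) (k (g) (q)))) (g)) (u (t (q)) (t (w (p (q) (g)) (k (g) (q))))))


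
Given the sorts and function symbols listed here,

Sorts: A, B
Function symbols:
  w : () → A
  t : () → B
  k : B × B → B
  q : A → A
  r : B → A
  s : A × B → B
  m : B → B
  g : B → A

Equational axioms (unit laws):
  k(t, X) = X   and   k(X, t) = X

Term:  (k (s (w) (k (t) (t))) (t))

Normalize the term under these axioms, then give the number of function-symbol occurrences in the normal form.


size = 3

1. (k (s (w) (k (t) (t))) (t))  →  (s (w) (k (t) (t)))
2. (s (w) (k (t) (t)))  →  (s (w) (t))
normal form: (s (w) (t))


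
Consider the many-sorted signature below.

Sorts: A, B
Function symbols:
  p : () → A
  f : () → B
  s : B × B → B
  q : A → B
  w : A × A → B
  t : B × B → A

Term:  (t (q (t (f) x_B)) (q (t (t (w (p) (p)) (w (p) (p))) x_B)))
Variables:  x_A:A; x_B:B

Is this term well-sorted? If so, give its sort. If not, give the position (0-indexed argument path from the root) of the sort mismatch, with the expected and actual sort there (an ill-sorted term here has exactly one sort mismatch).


ill-sorted at position [1, 0, 0]: expected B, got A

      (f) : B
      x_B : B
    (t (f) x_B) : A
  (q (t (f) x_B)) : B
          (p) : A
          (p) : A
        (w (p) (p)) : B
          (p) : A
          (p) : A
        (w (p) (p)) : B
      (t (w (p) (p)) (w (p) (p))) : A
      x_B : B
    (t (t (w (p) (p)) (w (p) (p))) x_B) : ✗ arg 0 at [1, 0, 0] has sort A, expected B


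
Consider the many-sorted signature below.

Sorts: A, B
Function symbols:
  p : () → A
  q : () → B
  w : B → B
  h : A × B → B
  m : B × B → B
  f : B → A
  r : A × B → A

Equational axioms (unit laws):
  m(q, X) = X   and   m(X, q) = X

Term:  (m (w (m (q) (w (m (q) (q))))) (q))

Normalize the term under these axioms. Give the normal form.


normal form = (w (w (q)))

1. (m (w (m (q) (w (m (q) (q))))) (q))  →  (w (m (q) (w (m (q) (q)))))
2. (w (m (q) (w (m (q) (q)))))  →  (w (w (m (q) (q))))
3. (w (w (m (q) (q))))  →  (w (w (q)))


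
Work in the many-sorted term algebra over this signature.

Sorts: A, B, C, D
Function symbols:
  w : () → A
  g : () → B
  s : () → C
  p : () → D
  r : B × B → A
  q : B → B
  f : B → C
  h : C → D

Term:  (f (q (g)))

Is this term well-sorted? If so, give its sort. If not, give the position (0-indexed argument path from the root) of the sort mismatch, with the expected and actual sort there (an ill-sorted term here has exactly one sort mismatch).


    (g) : B
  (q (g)) : B
(f (q (g))) : C

well-sorted; sort = C


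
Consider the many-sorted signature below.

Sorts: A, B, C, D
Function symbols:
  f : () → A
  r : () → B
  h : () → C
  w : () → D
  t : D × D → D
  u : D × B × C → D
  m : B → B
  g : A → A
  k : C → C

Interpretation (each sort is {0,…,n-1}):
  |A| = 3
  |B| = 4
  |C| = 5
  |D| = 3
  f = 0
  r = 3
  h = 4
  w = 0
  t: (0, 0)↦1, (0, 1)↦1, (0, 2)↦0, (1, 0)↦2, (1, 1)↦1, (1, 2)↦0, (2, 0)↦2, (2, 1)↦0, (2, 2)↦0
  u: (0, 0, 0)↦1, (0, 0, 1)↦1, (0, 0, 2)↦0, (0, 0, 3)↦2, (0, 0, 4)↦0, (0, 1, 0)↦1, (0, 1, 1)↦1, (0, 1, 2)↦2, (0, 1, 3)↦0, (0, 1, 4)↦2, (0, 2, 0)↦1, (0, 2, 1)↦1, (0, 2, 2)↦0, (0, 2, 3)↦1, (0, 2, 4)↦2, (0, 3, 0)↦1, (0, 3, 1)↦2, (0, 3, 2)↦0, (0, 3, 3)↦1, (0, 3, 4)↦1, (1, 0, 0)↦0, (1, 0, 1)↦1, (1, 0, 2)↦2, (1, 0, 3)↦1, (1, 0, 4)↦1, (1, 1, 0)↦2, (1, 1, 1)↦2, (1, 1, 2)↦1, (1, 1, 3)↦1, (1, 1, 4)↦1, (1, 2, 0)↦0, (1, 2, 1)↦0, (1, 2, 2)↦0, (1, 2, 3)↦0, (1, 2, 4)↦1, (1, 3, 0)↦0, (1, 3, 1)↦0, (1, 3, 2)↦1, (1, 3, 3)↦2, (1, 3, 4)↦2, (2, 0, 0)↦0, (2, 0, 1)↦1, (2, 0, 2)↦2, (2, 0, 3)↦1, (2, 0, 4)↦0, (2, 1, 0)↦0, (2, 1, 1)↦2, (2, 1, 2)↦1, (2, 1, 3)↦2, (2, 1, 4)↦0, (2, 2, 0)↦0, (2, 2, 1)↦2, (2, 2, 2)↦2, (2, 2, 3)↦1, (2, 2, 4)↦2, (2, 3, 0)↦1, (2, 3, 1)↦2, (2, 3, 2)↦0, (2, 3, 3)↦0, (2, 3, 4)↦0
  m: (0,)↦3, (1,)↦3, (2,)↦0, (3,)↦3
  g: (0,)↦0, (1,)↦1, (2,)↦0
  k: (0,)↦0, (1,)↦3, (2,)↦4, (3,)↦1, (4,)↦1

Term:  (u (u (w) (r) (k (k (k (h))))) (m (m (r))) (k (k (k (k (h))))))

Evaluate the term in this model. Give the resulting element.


value = 0

  w = 0
  r = 3
  h = 4
  (k (h)) = k(4,) = 1
  (k (k (h))) = k(1,) = 3
  (k (k (k (h)))) = k(3,) = 1
  (u (w) (r) (k (k (k (h))))) = u(0, 3, 1) = 2
  r = 3
  (m (r)) = m(3,) = 3
  (m (m (r))) = m(3,) = 3
  h = 4
  (k (h)) = k(4,) = 1
  (k (k (h))) = k(1,) = 3
  (k (k (k (h)))) = k(3,) = 1
  (k (k (k (k (h))))) = k(1,) = 3
  (u (u (w) (r) (k (k (k (h))))) (m (m (r))) (k (k (k (k (h)))))) = u(2, 3, 3) = 0


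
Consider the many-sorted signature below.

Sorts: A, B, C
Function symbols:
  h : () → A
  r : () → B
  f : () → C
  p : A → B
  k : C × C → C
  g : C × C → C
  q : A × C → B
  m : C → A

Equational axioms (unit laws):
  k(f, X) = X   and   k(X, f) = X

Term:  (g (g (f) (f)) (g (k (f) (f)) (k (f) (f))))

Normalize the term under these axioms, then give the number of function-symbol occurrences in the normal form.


size = 7

1. (g (g (f) (f)) (g (k (f) (f)) (k (f) (f))))  →  (g (g (f) (f)) (g (f) (k (f) (f))))
2. (g (g (f) (f)) (g (f) (k (f) (f))))  →  (g (g (f) (f)) (g (f) (f)))
normal form: (g (g (f) (f)) (g (f) (f)))


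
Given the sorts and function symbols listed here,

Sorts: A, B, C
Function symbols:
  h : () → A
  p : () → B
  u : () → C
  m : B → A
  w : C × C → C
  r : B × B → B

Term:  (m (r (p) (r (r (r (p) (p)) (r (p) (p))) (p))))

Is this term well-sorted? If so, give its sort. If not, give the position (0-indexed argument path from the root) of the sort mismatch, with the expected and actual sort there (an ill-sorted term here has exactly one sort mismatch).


well-sorted; sort = A

    (p) : B
          (p) : B
          (p) : B
        (r (p) (p)) : B
          (p) : B
          (p) : B
        (r (p) (p)) : B
      (r (r (p) (p)) (r (p) (p))) : B
      (p) : B
    (r (r (r (p) (p)) (r (p) (p))) (p)) : B
  (r (p) (r (r (r (p) (p)) (r (p) (p))) (p))) : B
(m (r (p) (r (r (r (p) (p)) (r (p) (p))) (p)))) : A


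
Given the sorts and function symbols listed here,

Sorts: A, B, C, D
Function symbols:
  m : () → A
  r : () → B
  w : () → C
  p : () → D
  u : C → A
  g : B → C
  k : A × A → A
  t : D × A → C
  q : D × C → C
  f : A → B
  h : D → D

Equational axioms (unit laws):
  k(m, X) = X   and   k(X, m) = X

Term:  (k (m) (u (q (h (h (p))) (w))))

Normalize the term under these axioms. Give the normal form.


1. (k (m) (u (q (h (h (p))) (w))))  →  (u (q (h (h (p))) (w)))

normal form = (u (q (h (h (p))) (w)))


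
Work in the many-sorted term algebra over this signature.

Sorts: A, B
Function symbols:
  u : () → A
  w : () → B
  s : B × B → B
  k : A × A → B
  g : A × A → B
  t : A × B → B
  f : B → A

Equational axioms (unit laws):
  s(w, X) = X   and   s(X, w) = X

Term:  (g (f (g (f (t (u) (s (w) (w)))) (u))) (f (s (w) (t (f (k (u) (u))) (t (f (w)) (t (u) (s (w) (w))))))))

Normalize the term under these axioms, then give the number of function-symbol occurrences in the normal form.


1. (g (f (g (f (t (u) (s (w) (w)))) (u))) (f (s (w) (t (f (k (u) (u))) (t (f (w)) (t (u) (s (w) (w))))))))  →  (g (f (g (f (t (u) (w))) (u))) (f (s (w) (t (f (k (u) (u))) (t (f (w)) (t (u) (s (w) (w))))))))
2. (g (f (g (f (t (u) (w))) (u))) (f (s (w) (t (f (k (u) (u))) (t (f (w)) (t (u) (s (w) (w))))))))  →  (g (f (g (f (t (u) (w))) (u))) (f (t (f (k (u) (u))) (t (f (w)) (t (u) (s (w) (w)))))))
3. (g (f (g (f (t (u) (w))) (u))) (f (t (f (k (u) (u))) (t (f (w)) (t (u) (s (w) (w)))))))  →  (g (f (g (f (t (u) (w))) (u))) (f (t (f (k (u) (u))) (t (f (w)) (t (u) (w))))))
normal form: (g (f (g (f (t (u) (w))) (u))) (f (t (f (k (u) (u))) (t (f (w)) (t (u) (w))))))

size = 20


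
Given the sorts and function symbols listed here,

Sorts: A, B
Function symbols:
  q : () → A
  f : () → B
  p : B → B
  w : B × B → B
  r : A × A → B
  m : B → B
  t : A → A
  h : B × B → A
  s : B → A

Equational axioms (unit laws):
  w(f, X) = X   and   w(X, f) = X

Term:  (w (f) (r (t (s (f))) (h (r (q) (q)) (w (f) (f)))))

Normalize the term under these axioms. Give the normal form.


1. (w (f) (r (t (s (f))) (h (r (q) (q)) (w (f) (f)))))  →  (r (t (s (f))) (h (r (q) (q)) (w (f) (f))))
2. (r (t (s (f))) (h (r (q) (q)) (w (f) (f))))  →  (r (t (s (f))) (h (r (q) (q)) (f)))

normal form = (r (t (s (f))) (h (r (q) (q)) (f)))


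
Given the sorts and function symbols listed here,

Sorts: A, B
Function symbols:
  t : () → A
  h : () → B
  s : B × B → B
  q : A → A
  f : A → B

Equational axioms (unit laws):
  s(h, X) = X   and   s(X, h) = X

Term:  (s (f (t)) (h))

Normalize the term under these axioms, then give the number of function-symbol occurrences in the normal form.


size = 2

1. (s (f (t)) (h))  →  (f (t))
normal form: (f (t))


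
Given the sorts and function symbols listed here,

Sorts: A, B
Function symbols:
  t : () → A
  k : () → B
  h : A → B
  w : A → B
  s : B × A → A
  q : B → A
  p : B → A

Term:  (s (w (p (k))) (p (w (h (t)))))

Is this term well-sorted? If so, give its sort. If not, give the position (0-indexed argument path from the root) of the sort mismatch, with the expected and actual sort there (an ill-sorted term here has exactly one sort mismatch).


ill-sorted at position [1, 0, 0]: expected A, got B

      (k) : B
    (p (k)) : A
  (w (p (k))) : B
        (t) : A
      (h (t)) : B
    (w (h (t))) : ✗ arg 0 at [1, 0, 0] has sort B, expected A


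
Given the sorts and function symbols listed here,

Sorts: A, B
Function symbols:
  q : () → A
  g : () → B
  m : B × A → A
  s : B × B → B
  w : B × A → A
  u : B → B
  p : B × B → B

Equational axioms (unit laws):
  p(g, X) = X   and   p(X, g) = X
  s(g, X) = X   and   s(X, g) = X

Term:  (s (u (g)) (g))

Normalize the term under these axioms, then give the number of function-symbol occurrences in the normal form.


1. (s (u (g)) (g))  →  (u (g))
normal form: (u (g))

size = 2


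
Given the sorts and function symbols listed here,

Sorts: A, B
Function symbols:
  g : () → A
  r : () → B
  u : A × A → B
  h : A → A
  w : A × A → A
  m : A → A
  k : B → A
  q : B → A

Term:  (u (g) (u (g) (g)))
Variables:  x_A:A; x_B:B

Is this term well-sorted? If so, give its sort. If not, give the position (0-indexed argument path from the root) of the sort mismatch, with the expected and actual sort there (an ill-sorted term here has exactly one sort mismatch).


ill-sorted at position [1]: expected A, got B

  (g) : A
    (g) : A
    (g) : A
  (u (g) (g)) : B
(u (g) (u (g) (g))) : ✗ arg 1 at [1] has sort B, expected A


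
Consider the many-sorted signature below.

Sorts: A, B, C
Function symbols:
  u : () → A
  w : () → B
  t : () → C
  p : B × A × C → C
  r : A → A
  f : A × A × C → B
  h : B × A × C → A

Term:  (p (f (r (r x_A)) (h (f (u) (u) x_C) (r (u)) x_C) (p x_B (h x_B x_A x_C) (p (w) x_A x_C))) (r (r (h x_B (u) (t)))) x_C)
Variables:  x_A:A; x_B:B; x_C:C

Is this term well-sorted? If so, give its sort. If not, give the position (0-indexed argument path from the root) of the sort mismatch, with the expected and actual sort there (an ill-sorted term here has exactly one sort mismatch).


        x_A : A
      (r x_A) : A
    (r (r x_A)) : A
        (u) : A
        (u) : A
        x_C : C
      (f (u) (u) x_C) : B
        (u) : A
      (r (u)) : A
      x_C : C
    (h (f (u) (u) x_C) (r (u)) x_C) : A
      x_B : B
        x_B : B
        x_A : A
        x_C : C
      (h x_B x_A x_C) : A
        (w) : B
        x_A : A
        x_C : C
      (p (w) x_A x_C) : C
    (p x_B (h x_B x_A x_C) (p (w) x_A x_C)) : C
  (f (r (r x_A)) (h (f (u) (u) x_C) (r (u)) x_C) (p x_B (h x_B x_A x_C) (p (w) x_A x_C))) : B
        x_B : B
        (u) : A
        (t) : C
      (h x_B (u) (t)) : A
    (r (h x_B (u) (t))) : A
  (r (r (h x_B (u) (t)))) : A
  x_C : C
(p (f (r (r x_A)) (h (f (u) (u) x_C) (r (u)) x_C) (p x_B (h x_B x_A x_C) (p (w) x_A x_C))) (r (r (h x_B (u) (t)))) x_C) : C

well-sorted; sort = C


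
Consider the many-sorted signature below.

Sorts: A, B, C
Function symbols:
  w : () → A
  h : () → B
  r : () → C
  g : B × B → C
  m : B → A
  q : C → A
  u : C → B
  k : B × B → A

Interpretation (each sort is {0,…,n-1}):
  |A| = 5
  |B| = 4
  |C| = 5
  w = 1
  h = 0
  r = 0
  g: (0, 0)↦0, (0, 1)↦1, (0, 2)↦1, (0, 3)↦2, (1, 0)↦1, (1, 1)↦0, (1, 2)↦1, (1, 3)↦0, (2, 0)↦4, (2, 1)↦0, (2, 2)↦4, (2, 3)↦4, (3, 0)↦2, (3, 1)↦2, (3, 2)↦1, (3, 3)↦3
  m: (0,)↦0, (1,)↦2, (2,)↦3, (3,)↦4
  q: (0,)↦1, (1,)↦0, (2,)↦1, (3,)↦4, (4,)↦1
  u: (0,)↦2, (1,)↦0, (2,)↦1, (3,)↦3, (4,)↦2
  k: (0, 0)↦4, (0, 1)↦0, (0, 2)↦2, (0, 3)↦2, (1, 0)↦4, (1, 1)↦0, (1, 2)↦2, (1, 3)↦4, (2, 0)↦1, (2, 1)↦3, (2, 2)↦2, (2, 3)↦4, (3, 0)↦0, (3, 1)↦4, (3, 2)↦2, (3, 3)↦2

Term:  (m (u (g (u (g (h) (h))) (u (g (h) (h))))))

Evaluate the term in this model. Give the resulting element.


value = 3

  h = 0
  h = 0
  (g (h) (h)) = g(0, 0) = 0
  (u (g (h) (h))) = u(0,) = 2
  h = 0
  h = 0
  (g (h) (h)) = g(0, 0) = 0
  (u (g (h) (h))) = u(0,) = 2
  (g (u (g (h) (h))) (u (g (h) (h)))) = g(2, 2) = 4
  (u (g (u (g (h) (h))) (u (g (h) (h))))) = u(4,) = 2
  (m (u (g (u (g (h) (h))) (u (g (h) (h)))))) = m(2,) = 3


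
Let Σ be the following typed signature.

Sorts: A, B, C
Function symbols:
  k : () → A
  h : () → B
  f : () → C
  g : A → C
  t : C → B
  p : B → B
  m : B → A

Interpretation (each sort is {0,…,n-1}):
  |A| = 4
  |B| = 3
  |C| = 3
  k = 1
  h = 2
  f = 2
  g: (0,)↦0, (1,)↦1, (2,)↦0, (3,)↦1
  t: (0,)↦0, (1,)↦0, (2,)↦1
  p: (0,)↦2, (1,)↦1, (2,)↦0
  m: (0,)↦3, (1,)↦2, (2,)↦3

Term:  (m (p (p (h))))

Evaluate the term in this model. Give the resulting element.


value = 3

  h = 2
  (p (h)) = p(2,) = 0
  (p (p (h))) = p(0,) = 2
  (m (p (p (h)))) = m(2,) = 3


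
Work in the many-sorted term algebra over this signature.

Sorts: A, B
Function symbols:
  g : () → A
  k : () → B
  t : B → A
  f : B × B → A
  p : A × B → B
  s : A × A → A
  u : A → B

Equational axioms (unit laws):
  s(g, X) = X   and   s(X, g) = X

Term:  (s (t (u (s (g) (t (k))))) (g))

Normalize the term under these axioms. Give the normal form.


1. (s (t (u (s (g) (t (k))))) (g))  →  (t (u (s (g) (t (k)))))
2. (t (u (s (g) (t (k)))))  →  (t (u (t (k))))

normal form = (t (u (t (k))))


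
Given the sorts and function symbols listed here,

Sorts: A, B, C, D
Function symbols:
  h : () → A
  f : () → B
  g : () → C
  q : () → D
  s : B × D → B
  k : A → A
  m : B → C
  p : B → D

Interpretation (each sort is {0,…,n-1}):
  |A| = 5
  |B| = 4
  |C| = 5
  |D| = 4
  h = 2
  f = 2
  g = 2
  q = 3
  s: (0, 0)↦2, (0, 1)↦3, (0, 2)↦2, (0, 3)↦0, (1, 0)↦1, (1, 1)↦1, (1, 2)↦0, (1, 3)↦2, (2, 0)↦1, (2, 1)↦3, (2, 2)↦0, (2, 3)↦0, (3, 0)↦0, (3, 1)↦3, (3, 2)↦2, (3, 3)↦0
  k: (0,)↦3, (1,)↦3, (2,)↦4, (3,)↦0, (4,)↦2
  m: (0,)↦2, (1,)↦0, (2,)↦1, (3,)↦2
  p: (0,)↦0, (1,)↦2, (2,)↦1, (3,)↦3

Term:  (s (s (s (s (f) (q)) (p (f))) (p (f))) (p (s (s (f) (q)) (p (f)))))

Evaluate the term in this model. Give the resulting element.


  f = 2
  q = 3
  (s (f) (q)) = s(2, 3) = 0
  f = 2
  (p (f)) = p(2,) = 1
  (s (s (f) (q)) (p (f))) = s(0, 1) = 3
  f = 2
  (p (f)) = p(2,) = 1
  (s (s (s (f) (q)) (p (f))) (p (f))) = s(3, 1) = 3
  f = 2
  q = 3
  (s (f) (q)) = s(2, 3) = 0
  f = 2
  (p (f)) = p(2,) = 1
  (s (s (f) (q)) (p (f))) = s(0, 1) = 3
  (p (s (s (f) (q)) (p (f)))) = p(3,) = 3
  (s (s (s (s (f) (q)) (p (f))) (p (f))) (p (s (s (f) (q)) (p (f))))) = s(3, 3) = 0

value = 0


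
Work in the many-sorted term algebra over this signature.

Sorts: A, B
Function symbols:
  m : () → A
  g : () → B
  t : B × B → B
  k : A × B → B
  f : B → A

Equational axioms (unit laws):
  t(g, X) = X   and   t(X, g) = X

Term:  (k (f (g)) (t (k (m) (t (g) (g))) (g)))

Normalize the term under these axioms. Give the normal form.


1. (k (f (g)) (t (k (m) (t (g) (g))) (g)))  →  (k (f (g)) (k (m) (t (g) (g))))
2. (k (f (g)) (k (m) (t (g) (g))))  →  (k (f (g)) (k (m) (g)))

normal form = (k (f (g)) (k (m) (g)))


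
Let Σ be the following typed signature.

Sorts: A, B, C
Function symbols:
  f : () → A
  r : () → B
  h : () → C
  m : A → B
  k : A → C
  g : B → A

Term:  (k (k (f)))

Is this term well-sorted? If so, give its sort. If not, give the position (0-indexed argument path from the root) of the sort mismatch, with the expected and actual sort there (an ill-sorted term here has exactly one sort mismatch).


ill-sorted at position [0]: expected A, got C

    (f) : A
  (k (f)) : C
(k (k (f))) : ✗ arg 0 at [0] has sort C, expected A


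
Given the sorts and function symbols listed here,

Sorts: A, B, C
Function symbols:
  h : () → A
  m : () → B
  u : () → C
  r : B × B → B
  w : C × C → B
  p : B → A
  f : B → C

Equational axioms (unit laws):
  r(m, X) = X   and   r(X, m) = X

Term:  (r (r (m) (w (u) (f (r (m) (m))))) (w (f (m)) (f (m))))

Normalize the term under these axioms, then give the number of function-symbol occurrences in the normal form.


size = 10

1. (r (r (m) (w (u) (f (r (m) (m))))) (w (f (m)) (f (m))))  →  (r (w (u) (f (r (m) (m)))) (w (f (m)) (f (m))))
2. (r (w (u) (f (r (m) (m)))) (w (f (m)) (f (m))))  →  (r (w (u) (f (m))) (w (f (m)) (f (m))))
normal form: (r (w (u) (f (m))) (w (f (m)) (f (m))))


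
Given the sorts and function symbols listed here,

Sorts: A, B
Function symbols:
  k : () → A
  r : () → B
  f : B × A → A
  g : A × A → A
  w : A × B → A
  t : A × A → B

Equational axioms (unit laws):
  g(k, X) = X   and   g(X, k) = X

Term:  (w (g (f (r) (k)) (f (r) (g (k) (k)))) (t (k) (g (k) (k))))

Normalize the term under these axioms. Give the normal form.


normal form = (w (g (f (r) (k)) (f (r) (k))) (t (k) (k)))

1. (w (g (f (r) (k)) (f (r) (g (k) (k)))) (t (k) (g (k) (k))))  →  (w (g (f (r) (k)) (f (r) (k))) (t (k) (g (k) (k))))
2. (w (g (f (r) (k)) (f (r) (k))) (t (k) (g (k) (k))))  →  (w (g (f (r) (k)) (f (r) (k))) (t (k) (k)))


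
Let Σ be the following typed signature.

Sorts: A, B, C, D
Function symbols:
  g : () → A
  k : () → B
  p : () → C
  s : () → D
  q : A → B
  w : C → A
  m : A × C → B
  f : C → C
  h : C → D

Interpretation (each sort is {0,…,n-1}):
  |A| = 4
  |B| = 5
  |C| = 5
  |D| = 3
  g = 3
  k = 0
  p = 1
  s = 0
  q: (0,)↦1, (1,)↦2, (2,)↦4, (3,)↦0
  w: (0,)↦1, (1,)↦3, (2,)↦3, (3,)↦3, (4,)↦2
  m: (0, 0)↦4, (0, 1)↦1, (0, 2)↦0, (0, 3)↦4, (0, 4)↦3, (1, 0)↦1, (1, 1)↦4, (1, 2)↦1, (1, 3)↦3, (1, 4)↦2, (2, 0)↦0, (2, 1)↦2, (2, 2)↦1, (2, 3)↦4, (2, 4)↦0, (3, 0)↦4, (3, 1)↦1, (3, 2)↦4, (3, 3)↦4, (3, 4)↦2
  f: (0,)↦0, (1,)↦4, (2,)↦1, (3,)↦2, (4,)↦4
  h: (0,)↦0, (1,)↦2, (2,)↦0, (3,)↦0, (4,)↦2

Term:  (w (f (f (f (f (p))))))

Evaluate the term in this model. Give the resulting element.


  p = 1
  (f (p)) = f(1,) = 4
  (f (f (p))) = f(4,) = 4
  (f (f (f (p)))) = f(4,) = 4
  (f (f (f (f (p))))) = f(4,) = 4
  (w (f (f (f (f (p)))))) = w(4,) = 2

value = 2


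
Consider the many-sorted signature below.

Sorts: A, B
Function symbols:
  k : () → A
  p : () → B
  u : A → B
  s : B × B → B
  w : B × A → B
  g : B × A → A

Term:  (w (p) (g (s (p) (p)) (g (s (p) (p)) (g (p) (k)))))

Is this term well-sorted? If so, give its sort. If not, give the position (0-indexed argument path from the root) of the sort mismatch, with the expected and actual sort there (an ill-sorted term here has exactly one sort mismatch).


  (p) : B
      (p) : B
      (p) : B
    (s (p) (p)) : B
        (p) : B
        (p) : B
      (s (p) (p)) : B
        (p) : B
        (k) : A
      (g (p) (k)) : A
    (g (s (p) (p)) (g (p) (k))) : A
  (g (s (p) (p)) (g (s (p) (p)) (g (p) (k)))) : A
(w (p) (g (s (p) (p)) (g (s (p) (p)) (g (p) (k))))) : B

well-sorted; sort = B


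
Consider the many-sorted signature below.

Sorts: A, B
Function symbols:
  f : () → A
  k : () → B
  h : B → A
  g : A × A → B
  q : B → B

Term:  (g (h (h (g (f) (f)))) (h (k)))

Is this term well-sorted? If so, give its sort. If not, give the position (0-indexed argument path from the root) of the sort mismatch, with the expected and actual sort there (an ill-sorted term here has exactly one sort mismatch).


        (f) : A
        (f) : A
      (g (f) (f)) : B
    (h (g (f) (f))) : A
  (h (h (g (f) (f)))) : ✗ arg 0 at [0, 0] has sort A, expected B
    (k) : B
  (h (k)) : A

ill-sorted at position [0, 0]: expected B, got A


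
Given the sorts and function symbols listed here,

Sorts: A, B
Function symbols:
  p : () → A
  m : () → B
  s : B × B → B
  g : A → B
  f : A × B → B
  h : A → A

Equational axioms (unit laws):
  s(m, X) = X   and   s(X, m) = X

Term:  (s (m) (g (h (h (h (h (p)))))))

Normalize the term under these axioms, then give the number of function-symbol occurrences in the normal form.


1. (s (m) (g (h (h (h (h (p)))))))  →  (g (h (h (h (h (p))))))
normal form: (g (h (h (h (h (p))))))

size = 6


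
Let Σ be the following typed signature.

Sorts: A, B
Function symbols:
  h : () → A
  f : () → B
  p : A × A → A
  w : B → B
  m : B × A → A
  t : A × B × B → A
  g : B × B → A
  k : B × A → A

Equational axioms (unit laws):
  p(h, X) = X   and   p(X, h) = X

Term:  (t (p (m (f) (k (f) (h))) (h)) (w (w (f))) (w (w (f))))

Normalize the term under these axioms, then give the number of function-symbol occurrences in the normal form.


size = 12

1. (t (p (m (f) (k (f) (h))) (h)) (w (w (f))) (w (w (f))))  →  (t (m (f) (k (f) (h))) (w (w (f))) (w (w (f))))
normal form: (t (m (f) (k (f) (h))) (w (w (f))) (w (w (f))))


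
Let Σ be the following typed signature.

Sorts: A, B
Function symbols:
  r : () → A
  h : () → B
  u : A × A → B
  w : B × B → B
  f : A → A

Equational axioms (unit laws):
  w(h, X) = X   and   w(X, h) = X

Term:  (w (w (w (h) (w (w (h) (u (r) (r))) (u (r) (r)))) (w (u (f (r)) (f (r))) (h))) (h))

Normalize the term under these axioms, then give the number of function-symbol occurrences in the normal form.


size = 13

1. (w (w (w (h) (w (w (h) (u (r) (r))) (u (r) (r)))) (w (u (f (r)) (f (r))) (h))) (h))  →  (w (w (h) (w (w (h) (u (r) (r))) (u (r) (r)))) (w (u (f (r)) (f (r))) (h)))
2. (w (w (h) (w (w (h) (u (r) (r))) (u (r) (r)))) (w (u (f (r)) (f (r))) (h)))  →  (w (w (w (h) (u (r) (r))) (u (r) (r))) (w (u (f (r)) (f (r))) (h)))
3. (w (w (w (h) (u (r) (r))) (u (r) (r))) (w (u (f (r)) (f (r))) (h)))  →  (w (w (u (r) (r)) (u (r) (r))) (w (u (f (r)) (f (r))) (h)))
4. (w (w (u (r) (r)) (u (r) (r))) (w (u (f (r)) (f (r))) (h)))  →  (w (w (u (r) (r)) (u (r) (r))) (u (f (r)) (f (r))))
normal form: (w (w (u (r) (r)) (u (r) (r))) (u (f (r)) (f (r))))


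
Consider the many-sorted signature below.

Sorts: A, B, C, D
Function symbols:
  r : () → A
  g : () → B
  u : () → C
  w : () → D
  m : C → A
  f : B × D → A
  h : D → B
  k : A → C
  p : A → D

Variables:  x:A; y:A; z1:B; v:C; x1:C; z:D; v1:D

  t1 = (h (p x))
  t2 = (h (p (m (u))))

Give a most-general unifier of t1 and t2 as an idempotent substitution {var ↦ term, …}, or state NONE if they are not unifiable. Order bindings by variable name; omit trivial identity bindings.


{x ↦ (m (u))}


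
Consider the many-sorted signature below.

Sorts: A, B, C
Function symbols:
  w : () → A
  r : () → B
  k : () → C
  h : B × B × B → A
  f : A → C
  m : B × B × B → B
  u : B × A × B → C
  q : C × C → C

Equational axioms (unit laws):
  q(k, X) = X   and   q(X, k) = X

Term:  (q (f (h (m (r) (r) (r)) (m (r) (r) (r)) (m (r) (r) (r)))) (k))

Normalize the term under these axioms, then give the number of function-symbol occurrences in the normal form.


1. (q (f (h (m (r) (r) (r)) (m (r) (r) (r)) (m (r) (r) (r)))) (k))  →  (f (h (m (r) (r) (r)) (m (r) (r) (r)) (m (r) (r) (r))))
normal form: (f (h (m (r) (r) (r)) (m (r) (r) (r)) (m (r) (r) (r))))

size = 14


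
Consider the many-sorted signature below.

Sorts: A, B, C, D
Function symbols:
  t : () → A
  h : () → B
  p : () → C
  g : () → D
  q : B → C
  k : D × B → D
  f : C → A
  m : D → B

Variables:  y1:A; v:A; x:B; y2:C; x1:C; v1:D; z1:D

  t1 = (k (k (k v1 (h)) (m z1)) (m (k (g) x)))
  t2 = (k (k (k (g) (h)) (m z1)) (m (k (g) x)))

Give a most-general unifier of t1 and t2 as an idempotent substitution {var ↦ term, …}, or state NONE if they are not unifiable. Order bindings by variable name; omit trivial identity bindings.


{v1 ↦ (g)}


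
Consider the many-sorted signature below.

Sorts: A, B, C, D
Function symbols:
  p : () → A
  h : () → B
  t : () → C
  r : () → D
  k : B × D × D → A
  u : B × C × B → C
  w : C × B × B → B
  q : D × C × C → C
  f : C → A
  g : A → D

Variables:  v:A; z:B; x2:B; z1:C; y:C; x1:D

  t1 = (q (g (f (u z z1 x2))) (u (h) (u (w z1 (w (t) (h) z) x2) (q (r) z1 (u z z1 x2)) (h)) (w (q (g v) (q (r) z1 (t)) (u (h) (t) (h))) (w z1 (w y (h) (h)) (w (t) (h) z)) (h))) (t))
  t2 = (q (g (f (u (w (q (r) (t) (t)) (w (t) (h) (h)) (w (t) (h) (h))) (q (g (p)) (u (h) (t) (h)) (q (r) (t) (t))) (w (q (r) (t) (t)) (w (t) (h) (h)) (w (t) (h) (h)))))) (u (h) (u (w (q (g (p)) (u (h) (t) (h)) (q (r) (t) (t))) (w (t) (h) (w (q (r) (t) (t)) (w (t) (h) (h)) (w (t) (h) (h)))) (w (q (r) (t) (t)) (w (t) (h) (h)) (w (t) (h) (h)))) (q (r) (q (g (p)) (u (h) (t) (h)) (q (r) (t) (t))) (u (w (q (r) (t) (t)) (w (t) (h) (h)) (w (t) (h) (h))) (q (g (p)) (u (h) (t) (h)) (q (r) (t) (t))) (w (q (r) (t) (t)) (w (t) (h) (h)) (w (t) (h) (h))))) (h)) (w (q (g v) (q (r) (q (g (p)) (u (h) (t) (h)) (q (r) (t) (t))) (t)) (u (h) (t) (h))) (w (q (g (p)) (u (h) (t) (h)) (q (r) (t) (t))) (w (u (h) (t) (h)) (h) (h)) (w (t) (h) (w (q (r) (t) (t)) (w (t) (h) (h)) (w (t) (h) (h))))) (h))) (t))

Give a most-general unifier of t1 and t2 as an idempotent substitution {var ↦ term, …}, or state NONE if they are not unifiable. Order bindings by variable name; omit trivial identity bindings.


{x2 ↦ (w (q (r) (t) (t)) (w (t) (h) (h)) (w (t) (h) (h))), y ↦ (u (h) (t) (h)), z ↦ (w (q (r) (t) (t)) (w (t) (h) (h)) (w (t) (h) (h))), z1 ↦ (q (g (p)) (u (h) (t) (h)) (q (r) (t) (t)))}


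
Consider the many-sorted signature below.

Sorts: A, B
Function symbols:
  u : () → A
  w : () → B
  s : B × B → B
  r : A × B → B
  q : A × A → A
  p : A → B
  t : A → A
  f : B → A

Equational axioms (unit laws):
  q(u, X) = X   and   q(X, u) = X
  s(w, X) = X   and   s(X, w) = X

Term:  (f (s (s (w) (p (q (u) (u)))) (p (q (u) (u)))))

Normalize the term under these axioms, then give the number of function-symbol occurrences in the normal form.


1. (f (s (s (w) (p (q (u) (u)))) (p (q (u) (u)))))  →  (f (s (p (q (u) (u))) (p (q (u) (u)))))
2. (f (s (p (q (u) (u))) (p (q (u) (u)))))  →  (f (s (p (u)) (p (q (u) (u)))))
3. (f (s (p (u)) (p (q (u) (u)))))  →  (f (s (p (u)) (p (u))))
normal form: (f (s (p (u)) (p (u))))

size = 6


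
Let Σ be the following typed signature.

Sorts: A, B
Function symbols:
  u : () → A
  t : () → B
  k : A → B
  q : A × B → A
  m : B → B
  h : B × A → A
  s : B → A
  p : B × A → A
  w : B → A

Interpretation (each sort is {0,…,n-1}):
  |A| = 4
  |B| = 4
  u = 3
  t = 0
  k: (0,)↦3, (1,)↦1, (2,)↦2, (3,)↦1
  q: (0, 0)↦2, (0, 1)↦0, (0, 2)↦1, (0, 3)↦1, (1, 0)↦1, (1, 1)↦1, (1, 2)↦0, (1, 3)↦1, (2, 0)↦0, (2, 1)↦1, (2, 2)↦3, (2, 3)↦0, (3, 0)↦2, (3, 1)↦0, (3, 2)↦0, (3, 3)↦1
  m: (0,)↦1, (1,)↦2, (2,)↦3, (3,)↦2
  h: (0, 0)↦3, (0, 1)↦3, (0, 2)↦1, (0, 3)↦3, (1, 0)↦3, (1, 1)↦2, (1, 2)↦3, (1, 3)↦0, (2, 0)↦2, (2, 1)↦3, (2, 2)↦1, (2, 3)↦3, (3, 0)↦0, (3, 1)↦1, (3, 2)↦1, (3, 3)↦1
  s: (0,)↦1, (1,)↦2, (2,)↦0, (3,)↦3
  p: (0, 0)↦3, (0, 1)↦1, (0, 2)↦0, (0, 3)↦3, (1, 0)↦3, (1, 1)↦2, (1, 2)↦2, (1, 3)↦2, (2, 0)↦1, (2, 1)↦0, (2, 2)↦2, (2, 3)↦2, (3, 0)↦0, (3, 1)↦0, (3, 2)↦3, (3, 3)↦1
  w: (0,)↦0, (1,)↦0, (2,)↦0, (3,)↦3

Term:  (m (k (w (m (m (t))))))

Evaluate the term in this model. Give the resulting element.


value = 2

  t = 0
  (m (t)) = m(0,) = 1
  (m (m (t))) = m(1,) = 2
  (w (m (m (t)))) = w(2,) = 0
  (k (w (m (m (t))))) = k(0,) = 3
  (m (k (w (m (m (t)))))) = m(3,) = 2


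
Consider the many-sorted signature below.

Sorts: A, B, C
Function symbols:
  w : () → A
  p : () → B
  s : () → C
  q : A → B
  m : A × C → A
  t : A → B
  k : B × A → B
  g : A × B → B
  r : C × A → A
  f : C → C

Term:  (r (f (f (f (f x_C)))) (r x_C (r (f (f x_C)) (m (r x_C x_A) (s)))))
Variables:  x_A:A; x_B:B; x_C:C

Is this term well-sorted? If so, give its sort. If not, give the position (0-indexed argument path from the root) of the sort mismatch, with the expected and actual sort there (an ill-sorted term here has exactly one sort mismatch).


          x_C : C
        (f x_C) : C
      (f (f x_C)) : C
    (f (f (f x_C))) : C
  (f (f (f (f x_C)))) : C
    x_C : C
          x_C : C
        (f x_C) : C
      (f (f x_C)) : C
          x_C : C
          x_A : A
        (r x_C x_A) : A
        (s) : C
      (m (r x_C x_A) (s)) : A
    (r (f (f x_C)) (m (r x_C x_A) (s))) : A
  (r x_C (r (f (f x_C)) (m (r x_C x_A) (s)))) : A
(r (f (f (f (f x_C)))) (r x_C (r (f (f x_C)) (m (r x_C x_A) (s))))) : A

well-sorted; sort = A


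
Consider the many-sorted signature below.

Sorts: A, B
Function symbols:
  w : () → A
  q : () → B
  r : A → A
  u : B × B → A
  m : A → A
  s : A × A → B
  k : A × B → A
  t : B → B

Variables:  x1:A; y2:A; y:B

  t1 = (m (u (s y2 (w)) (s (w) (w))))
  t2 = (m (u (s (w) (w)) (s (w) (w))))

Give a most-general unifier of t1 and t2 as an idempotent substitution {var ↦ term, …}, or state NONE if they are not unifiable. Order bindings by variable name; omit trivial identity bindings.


{y2 ↦ (w)}


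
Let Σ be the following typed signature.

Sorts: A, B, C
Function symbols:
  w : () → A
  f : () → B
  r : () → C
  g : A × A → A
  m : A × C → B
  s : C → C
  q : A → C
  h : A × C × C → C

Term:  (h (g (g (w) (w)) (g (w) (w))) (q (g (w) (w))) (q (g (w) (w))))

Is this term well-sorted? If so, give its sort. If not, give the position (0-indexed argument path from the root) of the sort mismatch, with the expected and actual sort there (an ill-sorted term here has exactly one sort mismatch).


      (w) : A
      (w) : A
    (g (w) (w)) : A
      (w) : A
      (w) : A
    (g (w) (w)) : A
  (g (g (w) (w)) (g (w) (w))) : A
      (w) : A
      (w) : A
    (g (w) (w)) : A
  (q (g (w) (w))) : C
      (w) : A
      (w) : A
    (g (w) (w)) : A
  (q (g (w) (w))) : C
(h (g (g (w) (w)) (g (w) (w))) (q (g (w) (w))) (q (g (w) (w)))) : C

well-sorted; sort = C


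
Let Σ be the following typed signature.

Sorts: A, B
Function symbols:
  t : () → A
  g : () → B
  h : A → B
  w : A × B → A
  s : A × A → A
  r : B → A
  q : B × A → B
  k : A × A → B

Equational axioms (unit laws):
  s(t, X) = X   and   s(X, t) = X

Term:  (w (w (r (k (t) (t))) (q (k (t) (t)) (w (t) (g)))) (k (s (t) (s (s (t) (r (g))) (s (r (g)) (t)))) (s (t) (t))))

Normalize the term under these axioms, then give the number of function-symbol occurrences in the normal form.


1. (w (w (r (k (t) (t))) (q (k (t) (t)) (w (t) (g)))) (k (s (t) (s (s (t) (r (g))) (s (r (g)) (t)))) (s (t) (t))))  →  (w (w (r (k (t) (t))) (q (k (t) (t)) (w (t) (g)))) (k (s (s (t) (r (g))) (s (r (g)) (t))) (s (t) (t))))
2. (w (w (r (k (t) (t))) (q (k (t) (t)) (w (t) (g)))) (k (s (s (t) (r (g))) (s (r (g)) (t))) (s (t) (t))))  →  (w (w (r (k (t) (t))) (q (k (t) (t)) (w (t) (g)))) (k (s (r (g)) (s (r (g)) (t))) (s (t) (t))))
3. (w (w (r (k (t) (t))) (q (k (t) (t)) (w (t) (g)))) (k (s (r (g)) (s (r (g)) (t))) (s (t) (t))))  →  (w (w (r (k (t) (t))) (q (k (t) (t)) (w (t) (g)))) (k (s (r (g)) (r (g))) (s (t) (t))))
4. (w (w (r (k (t) (t))) (q (k (t) (t)) (w (t) (g)))) (k (s (r (g)) (r (g))) (s (t) (t))))  →  (w (w (r (k (t) (t))) (q (k (t) (t)) (w (t) (g)))) (k (s (r (g)) (r (g))) (t)))
normal form: (w (w (r (k (t) (t))) (q (k (t) (t)) (w (t) (g)))) (k (s (r (g)) (r (g))) (t)))

size = 20
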